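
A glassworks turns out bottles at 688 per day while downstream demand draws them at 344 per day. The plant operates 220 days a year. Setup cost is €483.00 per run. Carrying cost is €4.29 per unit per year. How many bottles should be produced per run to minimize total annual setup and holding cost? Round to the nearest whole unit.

Annual demand D = 344 × 220 = 75,680.
Production build-up factor (1 − d/p) = 1 − 344/688 = 0.5000.
Q* = √(2DS / (H(1 − d/p))) = √(2 × 75,680 × 483 / (4.29 × 0.5000)).
= √(73,106,880 / 2.145) ≈ 5838.019.

Q* ≈ 5,838 bottles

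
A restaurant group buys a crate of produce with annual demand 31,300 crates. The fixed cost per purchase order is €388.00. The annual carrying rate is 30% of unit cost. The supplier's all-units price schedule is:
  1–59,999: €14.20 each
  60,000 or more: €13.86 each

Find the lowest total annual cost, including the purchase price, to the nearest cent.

Holding cost per unit per year at price C is H = 0.30·C.
For each price level, check whether its EOQ is feasible; otherwise the best quantity at that price is the breakpoint.
EOQ at €14.20 = 2387.8 (feasible in tier 1): TC = 31,300×€14.20 + (31,300/2387.8)×388 + (2387.8/2)×0.30×€14.20 = €454,632.03.
EOQ at €13.86 = 2416.9 < 60000, so use break Q=60000: TC = 31,300×€13.86 + (31,300/60000.0)×388 + (60000.0/2)×0.30×€13.86 = €558,760.41.
Lowest total cost among the candidates is at Q = 2387.8.

TC* ≈ €454,632.03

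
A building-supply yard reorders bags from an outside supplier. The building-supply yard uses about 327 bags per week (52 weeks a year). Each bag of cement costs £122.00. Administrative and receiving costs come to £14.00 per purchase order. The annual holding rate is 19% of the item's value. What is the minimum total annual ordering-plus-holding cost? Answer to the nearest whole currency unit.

TC* ≈ £3,322

Annual demand D = 327 × 52 = 17,004.
Holding cost H = 0.19 × £122.00 = £23.1800 per unit per year.
EOQ = √(2DS/H) = √(2 × 17,004 × 14 / 23.18) ≈ 143.32.
At the optimum the two cost components are equal, so total cost = 2·(Q*/2)H = Q*·H.
Minimum total = √(2DSH) = √(2 × 17,004 × 14 × 23.18) ≈ 3322.089.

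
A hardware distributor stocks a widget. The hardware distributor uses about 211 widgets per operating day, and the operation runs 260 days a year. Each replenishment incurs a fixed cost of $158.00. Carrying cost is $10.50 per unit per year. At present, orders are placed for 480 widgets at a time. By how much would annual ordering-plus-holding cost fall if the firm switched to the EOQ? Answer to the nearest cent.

Annual demand D = 211 × 260 = 54,860.
EOQ = √(2DS/H) = √(2 × 54,860 × 158 / 10.5) ≈ 1284.92.
Cost at Q* = (D/Q*)S + (Q*/2)H = √(2DSH) ≈ $13,491.68.
Cost at Q = 480: (54,860/480)×158 + (480/2)×10.5 = $18,058.08 + $2,520.00 = $20,578.08.
Excess = $20,578.08 − $13,491.68 = $7,086.40.

Extra cost ≈ $7,086.40 per year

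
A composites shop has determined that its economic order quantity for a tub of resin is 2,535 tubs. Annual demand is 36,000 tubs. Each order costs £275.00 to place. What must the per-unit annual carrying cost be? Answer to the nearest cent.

H ≈ £3.08

The basic EOQ model gives Q* = √(2DS/H); rearrange for the unknown.
From Q* = √(2DS/H): H = 2DS / Q*² = 2 × 36,000 × 275 / 2,535² = 3.0811.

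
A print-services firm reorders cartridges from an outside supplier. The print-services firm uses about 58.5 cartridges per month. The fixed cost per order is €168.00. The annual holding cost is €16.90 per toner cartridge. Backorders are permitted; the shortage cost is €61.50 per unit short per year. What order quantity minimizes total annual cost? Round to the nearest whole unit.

Annual demand D = 58.5 × 12 = 702.
With planned backorders, Q* = √(2DS/H) · √((H+B)/B).
√(2DS/H) = √(2 × 702 × 168 / 16.9) = 118.139.
√((H+B)/B) = √((16.9+61.5)/61.5) = 1.1291.
Q* ≈ 133.388.

Q* ≈ 133 cartridges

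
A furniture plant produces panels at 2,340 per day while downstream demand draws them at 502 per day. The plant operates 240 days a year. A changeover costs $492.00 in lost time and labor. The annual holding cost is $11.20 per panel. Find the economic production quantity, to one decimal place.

Q* ≈ 3,671.0 panels

Annual demand D = 502 × 240 = 120,480.
Production build-up factor (1 − d/p) = 1 − 502/2,340 = 0.7855.
Q* = √(2DS / (H(1 − d/p))) = √(2 × 120,480 × 492 / (11.2 × 0.7855)).
= √(118,552,320 / 8.7973) ≈ 3670.973.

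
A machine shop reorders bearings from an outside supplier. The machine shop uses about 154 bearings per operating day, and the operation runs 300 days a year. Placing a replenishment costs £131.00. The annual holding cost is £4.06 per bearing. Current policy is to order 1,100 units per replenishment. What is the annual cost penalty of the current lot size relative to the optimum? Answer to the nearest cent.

Extra cost ≈ £724.73 per year

Annual demand D = 154 × 300 = 46,200.
EOQ = √(2DS/H) = √(2 × 46,200 × 131 / 4.06) ≈ 1726.67.
Cost at Q* = (D/Q*)S + (Q*/2)H = √(2DSH) ≈ £7,010.27.
Cost at Q = 1,100: (46,200/1,100)×131 + (1,100/2)×4.06 = £5,502.00 + £2,233.00 = £7,735.00.
Excess = £7,735.00 − £7,010.27 = £724.73.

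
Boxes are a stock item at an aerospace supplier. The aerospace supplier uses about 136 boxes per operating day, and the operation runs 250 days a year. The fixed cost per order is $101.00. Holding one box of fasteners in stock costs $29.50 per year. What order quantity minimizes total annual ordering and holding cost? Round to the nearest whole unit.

Annual demand D = 136 × 250 = 34,000.
EOQ = √(2DS / H) = √(2 × 34,000 × 101 / 29.5).
= √(6,868,000 / 29.5) = √232,813.5593 ≈ 482.508.

Q* ≈ 483 boxes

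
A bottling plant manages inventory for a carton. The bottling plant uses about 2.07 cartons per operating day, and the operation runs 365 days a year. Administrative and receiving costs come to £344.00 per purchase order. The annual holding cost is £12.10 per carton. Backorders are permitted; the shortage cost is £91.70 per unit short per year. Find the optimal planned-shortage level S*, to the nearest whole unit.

S* ≈ 26 cartons

Annual demand D = 2.07 × 365 = 755.55.
With planned backorders, Q* = √(2DS/H) · √((H+B)/B).
√(2DS/H) = √(2 × 755.55 × 344 / 12.1) = 207.268.
√((H+B)/B) = √((12.1+91.7)/91.7) = 1.0639.
Q* ≈ 220.520.
S* = Q* · H/(H+B) = 220.520 × 12.1/103.8 ≈ 25.706.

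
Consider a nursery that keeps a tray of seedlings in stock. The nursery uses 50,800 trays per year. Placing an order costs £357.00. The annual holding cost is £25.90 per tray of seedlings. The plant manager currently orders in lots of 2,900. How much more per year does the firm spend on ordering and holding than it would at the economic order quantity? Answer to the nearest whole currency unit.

Extra cost ≈ £13,159 per year

EOQ = √(2DS/H) = √(2 × 50,800 × 357 / 25.9) ≈ 1183.40.
Cost at Q* = (D/Q*)S + (Q*/2)H = √(2DSH) ≈ £30,650.03.
Cost at Q = 2,900: (50,800/2,900)×357 + (2,900/2)×25.9 = £6,253.66 + £37,555.00 = £43,808.66.
Excess = £43,808.66 − £30,650.03 = £13,158.63.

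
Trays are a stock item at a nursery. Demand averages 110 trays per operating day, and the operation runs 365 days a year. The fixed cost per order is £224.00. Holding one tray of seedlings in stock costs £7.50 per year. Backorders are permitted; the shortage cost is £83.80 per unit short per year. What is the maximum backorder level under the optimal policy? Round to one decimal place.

S* ≈ 132.8 trays

Annual demand D = 110 × 365 = 40,150.
With planned backorders, Q* = √(2DS/H) · √((H+B)/B).
√(2DS/H) = √(2 × 40,150 × 224 / 7.5) = 1548.642.
√((H+B)/B) = √((7.5+83.8)/83.8) = 1.0438.
Q* ≈ 1616.458.
S* = Q* · H/(H+B) = 1616.458 × 7.5/91.3 ≈ 132.787.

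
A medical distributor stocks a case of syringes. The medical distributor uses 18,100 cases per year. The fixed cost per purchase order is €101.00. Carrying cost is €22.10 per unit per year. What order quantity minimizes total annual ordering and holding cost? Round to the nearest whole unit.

Q* ≈ 407 cases

EOQ = √(2DS / H) = √(2 × 18,100 × 101 / 22.1).
= √(3,656,200 / 22.1) = √165,438.914 ≈ 406.742.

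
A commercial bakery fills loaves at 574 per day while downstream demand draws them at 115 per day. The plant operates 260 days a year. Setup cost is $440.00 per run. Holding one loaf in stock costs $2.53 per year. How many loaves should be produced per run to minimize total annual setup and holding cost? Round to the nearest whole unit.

Q* ≈ 3,606 loaves

Annual demand D = 115 × 260 = 29,900.
Production build-up factor (1 − d/p) = 1 − 115/574 = 0.7997.
Q* = √(2DS / (H(1 − d/p))) = √(2 × 29,900 × 440 / (2.53 × 0.7997)).
= √(26,312,000 / 2.0231) ≈ 3606.337.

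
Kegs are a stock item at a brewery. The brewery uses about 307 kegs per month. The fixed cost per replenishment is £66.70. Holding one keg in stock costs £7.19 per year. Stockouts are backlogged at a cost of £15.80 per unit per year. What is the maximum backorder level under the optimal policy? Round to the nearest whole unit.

S* ≈ 99 kegs

Annual demand D = 307 × 12 = 3,684.
With planned backorders, Q* = √(2DS/H) · √((H+B)/B).
√(2DS/H) = √(2 × 3,684 × 66.7 / 7.19) = 261.441.
√((H+B)/B) = √((7.19+15.8)/15.8) = 1.2063.
Q* ≈ 315.366.
S* = Q* · H/(H+B) = 315.366 × 7.19/22.99 ≈ 98.629.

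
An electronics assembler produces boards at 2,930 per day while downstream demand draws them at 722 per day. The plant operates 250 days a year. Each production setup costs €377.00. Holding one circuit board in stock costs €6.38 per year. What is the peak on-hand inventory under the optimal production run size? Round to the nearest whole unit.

I_max ≈ 4,009 boards

Annual demand D = 722 × 250 = 180,500.
Production build-up factor (1 − d/p) = 1 − 722/2,930 = 0.7536.
Q* = √(2DS / (H(1 − d/p))) = √(2 × 180,500 × 377 / (6.38 × 0.7536)).
= √(136,097,000 / 4.8079) ≈ 5320.448.
Maximum inventory = Q*(1 − d/p) = 5320.448 × 0.7536 ≈ 4009.403.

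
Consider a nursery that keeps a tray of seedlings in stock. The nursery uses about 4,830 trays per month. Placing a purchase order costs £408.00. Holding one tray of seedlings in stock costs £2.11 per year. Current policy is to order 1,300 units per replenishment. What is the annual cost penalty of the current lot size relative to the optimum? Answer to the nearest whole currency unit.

Annual demand D = 4,830 × 12 = 57,960.
EOQ = √(2DS/H) = √(2 × 57,960 × 408 / 2.11) ≈ 4734.43.
Cost at Q* = (D/Q*)S + (Q*/2)H = √(2DSH) ≈ £9,989.66.
Cost at Q = 1,300: (57,960/1,300)×408 + (1,300/2)×2.11 = £18,190.52 + £1,371.50 = £19,562.02.
Excess = £19,562.02 − £9,989.66 = £9,572.37.

Extra cost ≈ £9,572 per year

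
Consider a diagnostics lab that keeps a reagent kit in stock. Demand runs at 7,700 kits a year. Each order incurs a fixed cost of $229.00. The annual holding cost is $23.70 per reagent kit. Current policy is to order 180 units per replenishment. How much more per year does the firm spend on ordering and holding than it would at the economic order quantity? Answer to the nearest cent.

EOQ = √(2DS/H) = √(2 × 7,700 × 229 / 23.7) ≈ 385.75.
Cost at Q* = (D/Q*)S + (Q*/2)H = √(2DSH) ≈ $9,142.23.
Cost at Q = 180: (7,700/180)×229 + (180/2)×23.7 = $9,796.11 + $2,133.00 = $11,929.11.
Excess = $11,929.11 − $9,142.23 = $2,786.88.

Extra cost ≈ $2,786.88 per year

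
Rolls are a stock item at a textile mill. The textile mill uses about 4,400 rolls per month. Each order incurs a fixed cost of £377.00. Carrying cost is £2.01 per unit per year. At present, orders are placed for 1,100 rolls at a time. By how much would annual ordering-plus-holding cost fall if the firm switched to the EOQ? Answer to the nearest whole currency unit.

Annual demand D = 4,400 × 12 = 52,800.
EOQ = √(2DS/H) = √(2 × 52,800 × 377 / 2.01) ≈ 4450.46.
Cost at Q* = (D/Q*)S + (Q*/2)H = √(2DSH) ≈ £8,945.42.
Cost at Q = 1,100: (52,800/1,100)×377 + (1,100/2)×2.01 = £18,096.00 + £1,105.50 = £19,201.50.
Excess = £19,201.50 − £8,945.42 = £10,256.08.

Extra cost ≈ £10,256 per year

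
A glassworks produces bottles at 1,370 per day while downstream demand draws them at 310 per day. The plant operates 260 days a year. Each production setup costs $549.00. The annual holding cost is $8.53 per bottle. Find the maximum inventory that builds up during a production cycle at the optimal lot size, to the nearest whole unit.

Annual demand D = 310 × 260 = 80,600.
Production build-up factor (1 − d/p) = 1 − 310/1,370 = 0.7737.
Q* = √(2DS / (H(1 − d/p))) = √(2 × 80,600 × 549 / (8.53 × 0.7737)).
= √(88,498,800 / 6.5999) ≈ 3661.858.
Maximum inventory = Q*(1 − d/p) = 3661.858 × 0.7737 ≈ 2833.263.

I_max ≈ 2,833 bottles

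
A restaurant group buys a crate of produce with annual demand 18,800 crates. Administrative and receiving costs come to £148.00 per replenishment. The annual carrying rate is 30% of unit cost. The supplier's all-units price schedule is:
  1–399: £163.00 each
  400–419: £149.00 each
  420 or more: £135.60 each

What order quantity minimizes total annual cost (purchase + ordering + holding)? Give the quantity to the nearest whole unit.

Q* ≈ 420 crates

Holding cost per unit per year at price C is H = 0.30·C.
Evaluate total cost at each tier's feasible EOQ or, if the EOQ is below the tier, at the tier's minimum quantity.
EOQ at £163.00 = 337.3 (feasible in tier 1): TC = 18,800×£163.00 + (18,800/337.3)×148 + (337.3/2)×0.30×£163.00 = £3,080,896.02.
EOQ at £149.00 = 352.8 < 400, so use break Q=400: TC = 18,800×£149.00 + (18,800/400.0)×148 + (400.0/2)×0.30×£149.00 = £2,817,096.00.
EOQ at £135.60 = 369.9 < 420, so use break Q=420: TC = 18,800×£135.60 + (18,800/420.0)×148 + (420.0/2)×0.30×£135.60 = £2,564,447.56.
Lowest total cost is £2,564,447.56 at Q = 420.0.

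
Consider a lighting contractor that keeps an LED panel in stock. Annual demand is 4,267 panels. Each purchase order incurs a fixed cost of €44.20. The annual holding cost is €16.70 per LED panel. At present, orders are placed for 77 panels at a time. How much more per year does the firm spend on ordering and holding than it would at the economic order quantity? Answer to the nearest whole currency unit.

Extra cost ≈ €582 per year

EOQ = √(2DS/H) = √(2 × 4,267 × 44.2 / 16.7) ≈ 150.29.
Cost at Q* = (D/Q*)S + (Q*/2)H = √(2DSH) ≈ €2,509.84.
Cost at Q = 77: (4,267/77)×44.2 + (77/2)×16.7 = €2,449.37 + €642.95 = €3,092.32.
Excess = €3,092.32 − €2,509.84 = €582.48.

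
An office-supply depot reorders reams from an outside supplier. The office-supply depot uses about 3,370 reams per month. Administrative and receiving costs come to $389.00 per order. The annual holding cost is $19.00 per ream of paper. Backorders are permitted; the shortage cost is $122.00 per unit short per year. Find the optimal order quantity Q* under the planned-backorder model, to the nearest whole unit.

Annual demand D = 3,370 × 12 = 40,440.
With planned backorders, Q* = √(2DS/H) · √((H+B)/B).
√(2DS/H) = √(2 × 40,440 × 389 / 19) = 1286.822.
√((H+B)/B) = √((19+122)/122) = 1.0751.
Q* ≈ 1383.401.

Q* ≈ 1,383 reams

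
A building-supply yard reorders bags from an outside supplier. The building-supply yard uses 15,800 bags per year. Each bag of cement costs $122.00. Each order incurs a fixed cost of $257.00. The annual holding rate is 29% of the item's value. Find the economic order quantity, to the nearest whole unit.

Holding cost H = 0.29 × $122.00 = $35.3800 per unit per year.
EOQ = √(2DS / H) = √(2 × 15,800 × 257 / 35.38).
= √(8,121,200 / 35.38) = √229,542.1142 ≈ 479.106.

Q* ≈ 479 bags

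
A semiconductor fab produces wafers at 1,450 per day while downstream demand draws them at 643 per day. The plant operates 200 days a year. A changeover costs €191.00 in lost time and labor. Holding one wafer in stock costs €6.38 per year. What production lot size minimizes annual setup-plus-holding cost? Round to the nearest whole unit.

Annual demand D = 643 × 200 = 128,600.
Production build-up factor (1 − d/p) = 1 − 643/1,450 = 0.5566.
Q* = √(2DS / (H(1 − d/p))) = √(2 × 128,600 × 191 / (6.38 × 0.5566)).
= √(49,125,200 / 3.5508) ≈ 3719.539.

Q* ≈ 3,720 wafers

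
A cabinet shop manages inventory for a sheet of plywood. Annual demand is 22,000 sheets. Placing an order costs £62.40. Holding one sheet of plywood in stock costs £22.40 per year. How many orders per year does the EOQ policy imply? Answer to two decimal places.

EOQ = √(2DS/H) = √(2 × 22,000 × 62.4 / 22.4) ≈ 350.10.
Orders per year = D / Q* = 22,000 / 350.10 ≈ 62.839.

N ≈ 62.84 orders per year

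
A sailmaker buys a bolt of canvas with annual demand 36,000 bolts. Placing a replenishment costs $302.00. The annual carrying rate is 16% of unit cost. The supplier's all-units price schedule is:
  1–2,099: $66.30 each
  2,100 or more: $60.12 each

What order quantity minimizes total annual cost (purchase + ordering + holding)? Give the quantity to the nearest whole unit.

Q* ≈ 2,100 bolts

Holding cost per unit per year at price C is H = 0.16·C.
Candidates are each tier's EOQ (if it falls in that tier) and each price-break quantity.
EOQ at $66.30 = 1431.7 (feasible in tier 1): TC = 36,000×$66.30 + (36,000/1431.7)×302 + (1431.7/2)×0.16×$66.30 = $2,401,987.51.
EOQ at $60.12 = 1503.5 < 2100, so use break Q=2100: TC = 36,000×$60.12 + (36,000/2100.0)×302 + (2100.0/2)×0.16×$60.12 = $2,179,597.30.
Lowest total cost is $2,179,597.30 at Q = 2100.0.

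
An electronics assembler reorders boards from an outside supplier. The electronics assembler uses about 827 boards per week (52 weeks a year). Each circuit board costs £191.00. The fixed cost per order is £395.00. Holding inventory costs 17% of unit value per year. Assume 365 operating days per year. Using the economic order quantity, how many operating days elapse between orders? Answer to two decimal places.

Annual demand D = 827 × 52 = 43,004.
Holding cost H = 0.17 × £191.00 = £32.4700 per unit per year.
EOQ = √(2DS/H) = √(2 × 43,004 × 395 / 32.47) ≈ 1022.89.
Cycle time = Q*/D × 365 = 1022.89 / 43,004 × 365 ≈ 8.682 days.

T ≈ 8.68 days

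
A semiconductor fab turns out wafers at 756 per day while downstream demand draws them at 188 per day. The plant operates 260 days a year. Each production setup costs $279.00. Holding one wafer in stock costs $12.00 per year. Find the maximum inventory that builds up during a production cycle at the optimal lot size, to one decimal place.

I_max ≈ 1,306.8 wafers

Annual demand D = 188 × 260 = 48,880.
Production build-up factor (1 − d/p) = 1 − 188/756 = 0.7513.
Q* = √(2DS / (H(1 − d/p))) = √(2 × 48,880 × 279 / (12 × 0.7513)).
= √(27,275,040 / 9.0159) ≈ 1739.317.
Maximum inventory = Q*(1 − d/p) = 1739.317 × 0.7513 ≈ 1306.789.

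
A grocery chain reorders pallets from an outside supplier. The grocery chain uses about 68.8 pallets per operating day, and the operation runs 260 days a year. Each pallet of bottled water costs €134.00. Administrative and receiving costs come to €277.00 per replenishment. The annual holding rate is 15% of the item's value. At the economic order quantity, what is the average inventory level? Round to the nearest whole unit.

Average inventory ≈ 351 pallets

Annual demand D = 68.8 × 260 = 17,888.
Holding cost H = 0.15 × €134.00 = €20.1000 per unit per year.
The optimal lot size = √(2DS/H) = √(2 × 17,888 × 277 / 20.1) ≈ 702.16.
Average inventory = Q*/2 ≈ 702.16 / 2 = 351.081.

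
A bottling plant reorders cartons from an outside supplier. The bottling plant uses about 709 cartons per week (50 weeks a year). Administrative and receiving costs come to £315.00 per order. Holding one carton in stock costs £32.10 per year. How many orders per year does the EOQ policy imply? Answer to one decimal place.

N ≈ 42.5 orders per year

Annual demand D = 709 × 50 = 35,450.
Q* = √(2DS/H) = √(2 × 35,450 × 315 / 32.1) ≈ 834.11.
Orders per year = D / Q* = 35,450 / 834.11 ≈ 42.500.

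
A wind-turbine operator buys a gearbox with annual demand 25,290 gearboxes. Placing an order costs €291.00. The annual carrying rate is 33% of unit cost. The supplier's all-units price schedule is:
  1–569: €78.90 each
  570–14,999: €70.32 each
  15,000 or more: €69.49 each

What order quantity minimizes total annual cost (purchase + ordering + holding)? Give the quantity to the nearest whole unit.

Q* ≈ 796 gearboxes

Holding cost per unit per year at price C is H = 0.33·C.
Evaluate total cost at each tier's feasible EOQ or, if the EOQ is below the tier, at the tier's minimum quantity.
Tier 1 (€78.90): EOQ = 751.9 exceeds tier's upper bound 569, so this tier is dominated.
EOQ at €70.32 = 796.4 (feasible in tier 2): TC = 25,290×€70.32 + (25,290/796.4)×291 + (796.4/2)×0.33×€70.32 = €1,796,874.09.
EOQ at €69.49 = 801.2 < 15000, so use break Q=15000: TC = 25,290×€69.49 + (25,290/15000.0)×291 + (15000.0/2)×0.33×€69.49 = €1,929,880.48.
Lowest total cost is €1,796,874.09 at Q = 796.4.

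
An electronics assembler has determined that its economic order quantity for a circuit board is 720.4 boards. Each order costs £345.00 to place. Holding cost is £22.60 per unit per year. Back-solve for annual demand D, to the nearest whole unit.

D ≈ 16,998 boards per year

Squaring Q* = √(2DS/H) gives Q*² = 2DS/H.
From Q* = √(2DS/H): D = Q*²H / (2S) = 720.4² × 22.6 / (2 × 345) = 16998.350.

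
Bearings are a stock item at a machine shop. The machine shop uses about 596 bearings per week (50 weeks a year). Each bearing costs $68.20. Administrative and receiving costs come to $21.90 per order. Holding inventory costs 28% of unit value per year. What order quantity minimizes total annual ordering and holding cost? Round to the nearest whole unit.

Q* ≈ 261 bearings

Annual demand D = 596 × 50 = 29,800.
Holding cost H = 0.28 × $68.20 = $19.0960 per unit per year.
EOQ = √(2DS / H) = √(2 × 29,800 × 21.9 / 19.096).
= √(1,305,240 / 19.096) = √68,351.4872 ≈ 261.441.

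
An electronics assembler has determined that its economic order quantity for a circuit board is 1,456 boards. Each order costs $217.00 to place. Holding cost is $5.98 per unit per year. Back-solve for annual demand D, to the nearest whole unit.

D ≈ 29,210 boards per year

Squaring Q* = √(2DS/H) gives Q*² = 2DS/H.
From Q* = √(2DS/H): D = Q*²H / (2S) = 1,456² × 5.98 / (2 × 217) = 29210.178.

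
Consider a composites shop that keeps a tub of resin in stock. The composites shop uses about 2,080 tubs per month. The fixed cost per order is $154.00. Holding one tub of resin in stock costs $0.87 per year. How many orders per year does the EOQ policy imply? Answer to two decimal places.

Annual demand D = 2,080 × 12 = 24,960.
The optimal lot size = √(2DS/H) = √(2 × 24,960 × 154 / 0.87) ≈ 2972.61.
Orders per year = D / Q* = 24,960 / 2972.61 ≈ 8.397.

N ≈ 8.40 orders per year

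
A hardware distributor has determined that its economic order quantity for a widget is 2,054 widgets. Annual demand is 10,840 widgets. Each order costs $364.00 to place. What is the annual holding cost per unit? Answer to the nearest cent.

H ≈ $1.87

Invert the EOQ relation Q*² = 2DS/H.
From Q* = √(2DS/H): H = 2DS / Q*² = 2 × 10,840 × 364 / 2,054² = 1.8705.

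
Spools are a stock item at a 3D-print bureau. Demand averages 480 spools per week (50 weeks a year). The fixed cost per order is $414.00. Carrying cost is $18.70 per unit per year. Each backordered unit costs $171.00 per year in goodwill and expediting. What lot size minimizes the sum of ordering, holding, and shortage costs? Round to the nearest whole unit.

Q* ≈ 1,086 spools

Annual demand D = 480 × 50 = 24,000.
With planned backorders, Q* = √(2DS/H) · √((H+B)/B).
√(2DS/H) = √(2 × 24,000 × 414 / 18.7) = 1030.861.
√((H+B)/B) = √((18.7+171)/171) = 1.0533.
Q* ≈ 1085.764.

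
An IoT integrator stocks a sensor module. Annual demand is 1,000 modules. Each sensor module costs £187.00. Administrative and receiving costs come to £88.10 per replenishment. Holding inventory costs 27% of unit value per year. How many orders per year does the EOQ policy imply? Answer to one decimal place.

N ≈ 16.9 orders per year

Holding cost H = 0.27 × £187.00 = £50.4900 per unit per year.
Q* = √(2DS/H) = √(2 × 1,000 × 88.1 / 50.49) ≈ 59.07.
Orders per year = D / Q* = 1,000 / 59.07 ≈ 16.928.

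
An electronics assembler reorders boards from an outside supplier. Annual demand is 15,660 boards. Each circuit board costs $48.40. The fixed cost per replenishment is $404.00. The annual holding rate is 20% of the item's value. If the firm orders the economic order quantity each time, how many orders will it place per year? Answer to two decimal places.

N ≈ 13.70 orders per year

Holding cost H = 0.20 × $48.40 = $9.6800 per unit per year.
Q* = √(2DS/H) = √(2 × 15,660 × 404 / 9.68) ≈ 1143.31.
Orders per year = D / Q* = 15,660 / 1143.31 ≈ 13.697.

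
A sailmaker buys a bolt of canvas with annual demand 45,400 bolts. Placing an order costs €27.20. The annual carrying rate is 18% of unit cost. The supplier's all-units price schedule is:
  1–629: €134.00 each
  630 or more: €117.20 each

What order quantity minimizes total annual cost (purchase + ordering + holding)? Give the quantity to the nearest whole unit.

Holding cost per unit per year at price C is H = 0.18·C.
Evaluate total cost at each tier's feasible EOQ or, if the EOQ is below the tier, at the tier's minimum quantity.
EOQ at €134.00 = 320.0 (feasible in tier 1): TC = 45,400×€134.00 + (45,400/320.0)×27.2 + (320.0/2)×0.18×€134.00 = €6,091,318.20.
EOQ at €117.20 = 342.2 < 630, so use break Q=630: TC = 45,400×€117.20 + (45,400/630.0)×27.2 + (630.0/2)×0.18×€117.20 = €5,329,485.37.
Lowest total cost is €5,329,485.37 at Q = 630.0.

Q* ≈ 630 bolts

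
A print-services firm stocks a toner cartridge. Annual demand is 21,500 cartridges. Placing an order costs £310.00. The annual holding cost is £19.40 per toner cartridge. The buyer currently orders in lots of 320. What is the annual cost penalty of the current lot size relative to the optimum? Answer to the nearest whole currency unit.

Extra cost ≈ £7,851 per year

EOQ = √(2DS/H) = √(2 × 21,500 × 310 / 19.4) ≈ 828.92.
Cost at Q* = (D/Q*)S + (Q*/2)H = √(2DSH) ≈ £16,081.11.
Cost at Q = 320: (21,500/320)×310 + (320/2)×19.4 = £20,828.12 + £3,104.00 = £23,932.12.
Excess = £23,932.12 − £16,081.11 = £7,851.02.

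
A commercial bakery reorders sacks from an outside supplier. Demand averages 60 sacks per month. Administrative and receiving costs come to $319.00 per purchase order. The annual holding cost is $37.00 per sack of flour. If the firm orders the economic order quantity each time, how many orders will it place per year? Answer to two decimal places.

N ≈ 6.46 orders per year

Annual demand D = 60 × 12 = 720.
EOQ = √(2DS/H) = √(2 × 720 × 319 / 37) ≈ 111.42.
Orders per year = D / Q* = 720 / 111.42 ≈ 6.462.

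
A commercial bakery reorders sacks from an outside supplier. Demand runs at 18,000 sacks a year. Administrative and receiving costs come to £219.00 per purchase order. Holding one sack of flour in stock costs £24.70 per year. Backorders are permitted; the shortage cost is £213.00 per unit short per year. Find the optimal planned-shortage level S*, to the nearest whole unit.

S* ≈ 62 sacks

With planned backorders, Q* = √(2DS/H) · √((H+B)/B).
√(2DS/H) = √(2 × 18,000 × 219 / 24.7) = 564.969.
√((H+B)/B) = √((24.7+213)/213) = 1.0564.
Q* ≈ 596.829.
S* = Q* · H/(H+B) = 596.829 × 24.7/237.7 ≈ 62.018.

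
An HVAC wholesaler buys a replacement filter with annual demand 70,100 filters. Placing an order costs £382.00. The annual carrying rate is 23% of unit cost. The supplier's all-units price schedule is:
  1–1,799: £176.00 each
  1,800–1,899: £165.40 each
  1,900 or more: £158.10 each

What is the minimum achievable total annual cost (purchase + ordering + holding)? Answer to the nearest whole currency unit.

TC* ≈ £11,131,449

Holding cost per unit per year at price C is H = 0.23·C.
For each price level, check whether its EOQ is feasible; otherwise the best quantity at that price is the breakpoint.
EOQ at £176.00 = 1150.2 (feasible in tier 1): TC = 70,100×£176.00 + (70,100/1150.2)×382 + (1150.2/2)×0.23×£176.00 = £12,384,161.39.
EOQ at £165.40 = 1186.5 < 1800, so use break Q=1800: TC = 70,100×£165.40 + (70,100/1800.0)×382 + (1800.0/2)×0.23×£165.40 = £11,643,654.58.
EOQ at £158.10 = 1213.6 < 1900, so use break Q=1900: TC = 70,100×£158.10 + (70,100/1900.0)×382 + (1900.0/2)×0.23×£158.10 = £11,131,448.64.
Lowest total cost among the candidates is at Q = 1900.0.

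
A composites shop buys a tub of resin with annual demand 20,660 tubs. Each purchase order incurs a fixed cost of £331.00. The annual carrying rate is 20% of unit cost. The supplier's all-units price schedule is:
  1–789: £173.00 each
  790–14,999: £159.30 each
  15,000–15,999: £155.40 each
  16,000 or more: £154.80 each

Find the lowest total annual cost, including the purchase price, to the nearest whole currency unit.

TC* ≈ £3,312,379

Holding cost per unit per year at price C is H = 0.20·C.
Evaluate total cost at each tier's feasible EOQ or, if the EOQ is below the tier, at the tier's minimum quantity.
EOQ at £173.00 = 628.7 (feasible in tier 1): TC = 20,660×£173.00 + (20,660/628.7)×331 + (628.7/2)×0.20×£173.00 = £3,595,933.65.
EOQ at £159.30 = 655.2 < 790, so use break Q=790: TC = 20,660×£159.30 + (20,660/790.0)×331 + (790.0/2)×0.20×£159.30 = £3,312,378.98.
EOQ at £155.40 = 663.4 < 15000, so use break Q=15000: TC = 20,660×£155.40 + (20,660/15000.0)×331 + (15000.0/2)×0.20×£155.40 = £3,444,119.90.
EOQ at £154.80 = 664.7 < 16000, so use break Q=16000: TC = 20,660×£154.80 + (20,660/16000.0)×331 + (16000.0/2)×0.20×£154.80 = £3,446,275.40.
Lowest total cost among the candidates is at Q = 790.0.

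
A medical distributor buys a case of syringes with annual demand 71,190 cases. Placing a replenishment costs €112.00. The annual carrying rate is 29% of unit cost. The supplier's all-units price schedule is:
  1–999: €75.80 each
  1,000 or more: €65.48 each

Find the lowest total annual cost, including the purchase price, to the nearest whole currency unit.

Holding cost per unit per year at price C is H = 0.29·C.
Candidates are each tier's EOQ (if it falls in that tier) and each price-break quantity.
EOQ at €75.80 = 851.7 (feasible in tier 1): TC = 71,190×€75.80 + (71,190/851.7)×112 + (851.7/2)×0.29×€75.80 = €5,414,924.64.
EOQ at €65.48 = 916.4 < 1000, so use break Q=1000: TC = 71,190×€65.48 + (71,190/1000.0)×112 + (1000.0/2)×0.29×€65.48 = €4,678,989.08.
Lowest total cost among the candidates is at Q = 1000.0.

TC* ≈ €4,678,989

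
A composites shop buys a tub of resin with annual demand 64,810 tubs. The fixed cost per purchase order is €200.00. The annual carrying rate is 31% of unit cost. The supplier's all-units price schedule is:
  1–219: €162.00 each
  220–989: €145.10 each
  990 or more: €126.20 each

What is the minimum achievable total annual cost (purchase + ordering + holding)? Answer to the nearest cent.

Holding cost per unit per year at price C is H = 0.31·C.
Evaluate total cost at each tier's feasible EOQ or, if the EOQ is below the tier, at the tier's minimum quantity.
Tier 1 (€162.00): EOQ = 718.5 exceeds tier's upper bound 219, so this tier is dominated.
EOQ at €145.10 = 759.2 (feasible in tier 2): TC = 64,810×€145.10 + (64,810/759.2)×200 + (759.2/2)×0.31×€145.10 = €9,438,079.02.
EOQ at €126.20 = 814.0 < 990, so use break Q=990: TC = 64,810×€126.20 + (64,810/990.0)×200 + (990.0/2)×0.31×€126.20 = €8,211,480.32.
Lowest total cost among the candidates is at Q = 990.0.

TC* ≈ €8,211,480.32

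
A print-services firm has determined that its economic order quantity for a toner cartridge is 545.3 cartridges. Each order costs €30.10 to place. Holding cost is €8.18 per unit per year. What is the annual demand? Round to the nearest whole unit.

Squaring Q* = √(2DS/H) gives Q*² = 2DS/H.
From Q* = √(2DS/H): D = Q*²H / (2S) = 545.3² × 8.18 / (2 × 30.1) = 40404.321.

D ≈ 40,404 cartridges per year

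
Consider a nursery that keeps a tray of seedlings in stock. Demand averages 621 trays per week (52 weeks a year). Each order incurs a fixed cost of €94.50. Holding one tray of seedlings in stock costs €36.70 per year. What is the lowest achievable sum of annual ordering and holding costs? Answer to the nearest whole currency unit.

Annual demand D = 621 × 52 = 32,292.
Q* = √(2DS/H) = √(2 × 32,292 × 94.5 / 36.7) ≈ 407.80.
At the optimum the two cost components are equal, so total cost = 2·(Q*/2)H = Q*·H.
Minimum total = √(2DSH) = √(2 × 32,292 × 94.5 × 36.7) ≈ 14966.195.

TC* ≈ €14,966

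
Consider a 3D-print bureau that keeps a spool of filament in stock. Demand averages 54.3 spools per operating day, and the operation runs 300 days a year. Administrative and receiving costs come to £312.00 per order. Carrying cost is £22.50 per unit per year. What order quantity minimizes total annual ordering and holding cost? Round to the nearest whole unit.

Q* ≈ 672 spools

Annual demand D = 54.3 × 300 = 16,290.
EOQ = √(2DS / H) = √(2 × 16,290 × 312 / 22.5).
= √(10,164,960 / 22.5) = √451,776 ≈ 672.143.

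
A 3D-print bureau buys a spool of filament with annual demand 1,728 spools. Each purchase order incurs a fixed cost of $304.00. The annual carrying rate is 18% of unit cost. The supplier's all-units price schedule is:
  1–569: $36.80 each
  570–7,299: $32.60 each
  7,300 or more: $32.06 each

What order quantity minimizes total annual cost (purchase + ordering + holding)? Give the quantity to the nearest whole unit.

Holding cost per unit per year at price C is H = 0.18·C.
Evaluate total cost at each tier's feasible EOQ or, if the EOQ is below the tier, at the tier's minimum quantity.
EOQ at $36.80 = 398.3 (feasible in tier 1): TC = 1,728×$36.80 + (1,728/398.3)×304 + (398.3/2)×0.18×$36.80 = $66,228.45.
EOQ at $32.60 = 423.1 < 570, so use break Q=570: TC = 1,728×$32.60 + (1,728/570.0)×304 + (570.0/2)×0.18×$32.60 = $58,926.78.
EOQ at $32.06 = 426.7 < 7300, so use break Q=7300: TC = 1,728×$32.06 + (1,728/7300.0)×304 + (7300.0/2)×0.18×$32.06 = $76,535.06.
Lowest total cost is $58,926.78 at Q = 570.0.

Q* ≈ 570 spools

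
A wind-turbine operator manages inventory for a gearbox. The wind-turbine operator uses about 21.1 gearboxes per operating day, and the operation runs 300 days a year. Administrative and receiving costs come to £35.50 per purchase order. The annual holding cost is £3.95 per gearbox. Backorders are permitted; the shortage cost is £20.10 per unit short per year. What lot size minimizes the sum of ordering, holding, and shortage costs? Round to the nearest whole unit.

Annual demand D = 21.1 × 300 = 6,330.
With planned backorders, Q* = √(2DS/H) · √((H+B)/B).
√(2DS/H) = √(2 × 6,330 × 35.5 / 3.95) = 337.313.
√((H+B)/B) = √((3.95+20.1)/20.1) = 1.0939.
Q* ≈ 368.971.

Q* ≈ 369 gearboxes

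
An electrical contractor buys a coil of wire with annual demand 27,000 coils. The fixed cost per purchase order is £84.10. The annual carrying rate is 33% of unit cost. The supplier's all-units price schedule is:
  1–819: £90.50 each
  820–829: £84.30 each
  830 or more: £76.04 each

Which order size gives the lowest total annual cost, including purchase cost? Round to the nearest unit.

Holding cost per unit per year at price C is H = 0.33·C.
For each price level, check whether its EOQ is feasible; otherwise the best quantity at that price is the breakpoint.
EOQ at £90.50 = 390.0 (feasible in tier 1): TC = 27,000×£90.50 + (27,000/390.0)×84.1 + (390.0/2)×0.33×£90.50 = £2,455,145.98.
EOQ at £84.30 = 404.0 < 820, so use break Q=820: TC = 27,000×£84.30 + (27,000/820.0)×84.1 + (820.0/2)×0.33×£84.30 = £2,290,274.94.
EOQ at £76.04 = 425.4 < 830, so use break Q=830: TC = 27,000×£76.04 + (27,000/830.0)×84.1 + (830.0/2)×0.33×£76.04 = £2,066,229.46.
Lowest total cost is £2,066,229.46 at Q = 830.0.

Q* ≈ 830 coils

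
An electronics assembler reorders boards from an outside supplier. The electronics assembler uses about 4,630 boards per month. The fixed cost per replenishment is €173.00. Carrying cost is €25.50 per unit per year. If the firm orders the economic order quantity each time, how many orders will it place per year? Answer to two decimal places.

Annual demand D = 4,630 × 12 = 55,560.
Q* = √(2DS/H) = √(2 × 55,560 × 173 / 25.5) ≈ 868.26.
Orders per year = D / Q* = 55,560 / 868.26 ≈ 63.990.

N ≈ 63.99 orders per year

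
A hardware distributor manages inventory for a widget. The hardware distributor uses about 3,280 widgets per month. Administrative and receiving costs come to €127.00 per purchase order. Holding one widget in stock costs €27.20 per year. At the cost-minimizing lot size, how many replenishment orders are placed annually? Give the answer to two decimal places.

Annual demand D = 3,280 × 12 = 39,360.
The optimal lot size = √(2DS/H) = √(2 × 39,360 × 127 / 27.2) ≈ 606.26.
Orders per year = D / Q* = 39,360 / 606.26 ≈ 64.922.

N ≈ 64.92 orders per year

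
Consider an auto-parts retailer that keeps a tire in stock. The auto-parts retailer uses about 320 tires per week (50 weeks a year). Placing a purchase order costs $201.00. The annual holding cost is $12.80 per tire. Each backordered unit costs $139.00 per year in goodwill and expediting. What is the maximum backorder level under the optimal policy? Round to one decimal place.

S* ≈ 62.5 tires

Annual demand D = 320 × 50 = 16,000.
With planned backorders, Q* = √(2DS/H) · √((H+B)/B).
√(2DS/H) = √(2 × 16,000 × 201 / 12.8) = 708.872.
√((H+B)/B) = √((12.8+139)/139) = 1.0450.
Q* ≈ 740.792.
S* = Q* · H/(H+B) = 740.792 × 12.8/151.8 ≈ 62.465.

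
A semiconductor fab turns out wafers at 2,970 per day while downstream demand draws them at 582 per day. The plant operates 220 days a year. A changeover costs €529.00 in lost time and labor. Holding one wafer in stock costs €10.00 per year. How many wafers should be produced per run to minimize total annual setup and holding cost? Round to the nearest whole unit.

Q* ≈ 4,105 wafers

Annual demand D = 582 × 220 = 128,040.
Production build-up factor (1 − d/p) = 1 − 582/2,970 = 0.8040.
Q* = √(2DS / (H(1 − d/p))) = √(2 × 128,040 × 529 / (10 × 0.8040)).
= √(135,466,320 / 8.0404) ≈ 4104.656.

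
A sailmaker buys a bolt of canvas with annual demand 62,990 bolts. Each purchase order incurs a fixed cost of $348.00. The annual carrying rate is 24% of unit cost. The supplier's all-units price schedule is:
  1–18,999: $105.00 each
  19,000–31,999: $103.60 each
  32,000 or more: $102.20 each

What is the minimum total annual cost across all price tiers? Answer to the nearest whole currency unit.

TC* ≈ $6,647,188

Holding cost per unit per year at price C is H = 0.24·C.
For each price level, check whether its EOQ is feasible; otherwise the best quantity at that price is the breakpoint.
EOQ at $105.00 = 1319.0 (feasible in tier 1): TC = 62,990×$105.00 + (62,990/1319.0)×348 + (1319.0/2)×0.24×$105.00 = $6,647,188.44.
EOQ at $103.60 = 1327.9 < 19000, so use break Q=19000: TC = 62,990×$103.60 + (62,990/19000.0)×348 + (19000.0/2)×0.24×$103.60 = $6,763,125.71.
EOQ at $102.20 = 1336.9 < 32000, so use break Q=32000: TC = 62,990×$102.20 + (62,990/32000.0)×348 + (32000.0/2)×0.24×$102.20 = $6,830,711.02.
Lowest total cost among the candidates is at Q = 1319.0.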